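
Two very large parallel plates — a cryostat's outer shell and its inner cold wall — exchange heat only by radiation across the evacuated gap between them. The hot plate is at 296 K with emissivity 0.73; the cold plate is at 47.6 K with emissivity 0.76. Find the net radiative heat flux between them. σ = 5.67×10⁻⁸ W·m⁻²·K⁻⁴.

For two infinite grey parallel plates, q = σ(T₁⁴ − T₂⁴)/(1/ε₁ + 1/ε₂ − 1).
T₁⁴ − T₂⁴ = 7.677×10⁹ − 5.134×10⁶ = 7.671×10⁹ K⁴.
1/ε₁ + 1/ε₂ − 1 = 1.370 + 1.316 − 1 = 1.686.
q = 5.67×10⁻⁸ × 7.671×10⁹ / 1.686.

q ≈ 258 W/m²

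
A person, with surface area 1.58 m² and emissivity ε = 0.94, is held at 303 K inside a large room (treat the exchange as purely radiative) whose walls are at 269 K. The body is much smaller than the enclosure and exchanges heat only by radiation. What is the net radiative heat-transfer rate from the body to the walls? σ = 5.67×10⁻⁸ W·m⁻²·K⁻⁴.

For a small grey body in a large enclosure: P_net = εσA(T_body⁴ − T_wall⁴).
A = 1.58 m²; T_body⁴ − T_wall⁴ = 8.429×10⁹ − 5.236×10⁹ = 3.193×10⁹ K⁴.
|P_net| = 0.94·5.67×10⁻⁸·1.580·3.193×10⁹.

P_net ≈ 269 W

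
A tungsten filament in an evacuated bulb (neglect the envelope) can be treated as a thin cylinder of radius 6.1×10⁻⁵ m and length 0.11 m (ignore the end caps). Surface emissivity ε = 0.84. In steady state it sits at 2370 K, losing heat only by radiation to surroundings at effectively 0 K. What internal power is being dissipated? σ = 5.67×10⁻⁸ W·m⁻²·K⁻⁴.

P ≈ 63.4 W

Steady state: P = εσA T⁴.
A = 2πrL = 4.216×10⁻⁵ m²; T⁴ = (2370)⁴ = 3.155×10¹³ K⁴.
P = 0.84 × 5.67×10⁻⁸ × 4.216×10⁻⁵ × 3.155×10¹³.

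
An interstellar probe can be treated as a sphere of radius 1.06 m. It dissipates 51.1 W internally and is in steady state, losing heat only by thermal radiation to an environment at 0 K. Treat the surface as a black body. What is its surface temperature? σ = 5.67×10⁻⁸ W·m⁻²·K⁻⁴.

T ≈ 89.4 K

Steady state: internal power = radiated power, P = εσA T⁴.
Radiating area A = 4πr² = 14.12 m².
T⁴ = P/(εσA) = 51.1/(1.0·5.67×10⁻⁸·14.12) = 6.383×10⁷ K⁴.
T = (6.383×10⁷)^(1/4).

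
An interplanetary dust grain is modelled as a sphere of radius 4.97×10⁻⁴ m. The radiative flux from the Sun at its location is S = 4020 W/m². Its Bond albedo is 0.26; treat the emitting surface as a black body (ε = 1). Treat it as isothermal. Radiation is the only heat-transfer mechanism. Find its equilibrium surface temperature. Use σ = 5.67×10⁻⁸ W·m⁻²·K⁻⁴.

At equilibrium, absorbed power = emitted power.
Absorbing cross-section = πr² = 7.760×10⁻⁷ m²; emitting surface = 4πr² = 3.104×10⁻⁶ m² (ratio 4).
(1−a)S·A_cross = εσ·A_surf·T⁴  ⇒  T⁴ = (1−a)S/(4σ).
T⁴ = 0.740·4020/(4·5.67×10⁻⁸) = 1.312×10¹⁰ K⁴.
T = (1.312×10¹⁰)^(1/4).

T ≈ 338 K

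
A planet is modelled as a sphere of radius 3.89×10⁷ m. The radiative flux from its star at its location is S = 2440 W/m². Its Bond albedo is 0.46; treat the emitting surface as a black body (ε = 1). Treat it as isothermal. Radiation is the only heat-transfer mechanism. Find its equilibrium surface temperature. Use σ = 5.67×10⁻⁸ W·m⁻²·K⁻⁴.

At equilibrium, absorbed power = emitted power.
Absorbing cross-section = πr² = 4.754×10¹⁵ m²; emitting surface = 4πr² = 1.902×10¹⁶ m² (ratio 4).
(1−a)S·A_cross = εσ·A_surf·T⁴  ⇒  T⁴ = (1−a)S/(4σ).
T⁴ = 0.540·2440/(4·5.67×10⁻⁸) = 5.810×10⁹ K⁴.
T = (5.810×10⁹)^(1/4).

T ≈ 276 K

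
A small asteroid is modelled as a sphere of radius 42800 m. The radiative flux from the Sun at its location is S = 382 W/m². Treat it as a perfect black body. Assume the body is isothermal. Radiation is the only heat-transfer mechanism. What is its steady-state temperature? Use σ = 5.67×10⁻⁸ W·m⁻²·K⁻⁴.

T ≈ 203 K

At equilibrium, absorbed power = emitted power.
Absorbing cross-section = πr² = 5.755×10⁹ m²; emitting surface = 4πr² = 2.302×10¹⁰ m² (ratio 4).
S·A_cross = εσ·A_surf·T⁴  ⇒  T⁴ = S/(4σ).
T⁴ = 1.00·382/(4·5.67×10⁻⁸) = 1.684×10⁹ K⁴.
T = (1.684×10⁹)^(1/4).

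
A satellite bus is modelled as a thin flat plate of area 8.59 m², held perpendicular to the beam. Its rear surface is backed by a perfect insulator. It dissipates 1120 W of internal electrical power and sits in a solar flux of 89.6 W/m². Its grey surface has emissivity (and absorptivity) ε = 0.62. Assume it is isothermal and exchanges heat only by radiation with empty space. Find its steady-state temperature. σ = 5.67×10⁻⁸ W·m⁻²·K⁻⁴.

At steady state, absorbed solar power + internal power = radiated power.
Absorbed: α·S·A_cross = 0.62·89.6·8.590 = 477.2 W (cross-section A).
Total input = 477.2 + 1120 = 1597 W.
Radiated: εσ·A_surf·T⁴ with A_surf = A = 8.590 m².
T⁴ = 1597/(0.62·5.67×10⁻⁸·8.590) = 5.289×10⁹ K⁴.

T ≈ 270 K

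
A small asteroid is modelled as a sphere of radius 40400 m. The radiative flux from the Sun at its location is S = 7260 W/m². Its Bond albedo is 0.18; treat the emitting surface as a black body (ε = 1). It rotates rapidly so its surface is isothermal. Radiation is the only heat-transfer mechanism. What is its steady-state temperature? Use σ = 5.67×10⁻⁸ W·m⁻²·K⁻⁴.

T ≈ 403 K

At equilibrium, absorbed power = emitted power.
Absorbing cross-section = πr² = 5.128×10⁹ m²; emitting surface = 4πr² = 2.051×10¹⁰ m² (ratio 4).
(1−a)S·A_cross = εσ·A_surf·T⁴  ⇒  T⁴ = (1−a)S/(4σ).
T⁴ = 0.820·7260/(4·5.67×10⁻⁸) = 2.625×10¹⁰ K⁴.
T = (2.625×10¹⁰)^(1/4).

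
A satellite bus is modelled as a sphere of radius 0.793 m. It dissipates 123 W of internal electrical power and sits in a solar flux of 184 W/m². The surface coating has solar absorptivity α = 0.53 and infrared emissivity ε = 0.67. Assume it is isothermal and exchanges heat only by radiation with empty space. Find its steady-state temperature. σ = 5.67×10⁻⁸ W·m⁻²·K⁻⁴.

At steady state, absorbed solar power + internal power = radiated power.
Absorbed: α·S·A_cross = 0.53·184·1.976 = 192.7 W (cross-section πr²).
Total input = 192.7 + 123 = 315.7 W.
Radiated: εσ·A_surf·T⁴ with A_surf = 4πr² = 7.902 m².
T⁴ = 315.7/(0.67·5.67×10⁻⁸·7.902) = 1.051×10⁹ K⁴.

T ≈ 180 K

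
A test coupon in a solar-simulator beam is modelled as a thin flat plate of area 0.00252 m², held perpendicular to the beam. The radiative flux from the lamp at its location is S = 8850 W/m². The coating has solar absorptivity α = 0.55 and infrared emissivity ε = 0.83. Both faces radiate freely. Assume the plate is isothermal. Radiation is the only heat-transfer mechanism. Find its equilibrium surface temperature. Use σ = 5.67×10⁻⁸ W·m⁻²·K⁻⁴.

At equilibrium, absorbed power = emitted power.
Absorbing cross-section = A = 0.002520 m²; emitting surface = 2A = 0.005040 m² (ratio 2).
αS·A_cross = εσ·A_surf·T⁴  ⇒  T⁴ = αS/(ε·2σ).
T⁴ = 0.550·8850/(0.83·2·5.67×10⁻⁸) = 5.171×10¹⁰ K⁴.
T = (5.171×10¹⁰)^(1/4).

T ≈ 477 K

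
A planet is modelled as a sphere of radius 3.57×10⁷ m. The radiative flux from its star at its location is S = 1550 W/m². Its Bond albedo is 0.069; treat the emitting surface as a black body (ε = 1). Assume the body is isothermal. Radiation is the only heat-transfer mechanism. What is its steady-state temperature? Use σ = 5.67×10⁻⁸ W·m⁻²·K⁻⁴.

At equilibrium, absorbed power = emitted power.
Absorbing cross-section = πr² = 4.004×10¹⁵ m²; emitting surface = 4πr² = 1.602×10¹⁶ m² (ratio 4).
(1−a)S·A_cross = εσ·A_surf·T⁴  ⇒  T⁴ = (1−a)S/(4σ).
T⁴ = 0.931·1550/(4·5.67×10⁻⁸) = 6.363×10⁹ K⁴.
T = (6.363×10⁹)^(1/4).

T ≈ 282 K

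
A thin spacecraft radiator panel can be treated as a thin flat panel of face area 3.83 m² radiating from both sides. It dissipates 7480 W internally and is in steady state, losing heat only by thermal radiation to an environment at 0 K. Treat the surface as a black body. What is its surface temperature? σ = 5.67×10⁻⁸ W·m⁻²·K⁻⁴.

T ≈ 362 K

Steady state: internal power = radiated power, P = εσA T⁴.
Radiating area A = 2·3.83 = 7.660 m².
T⁴ = P/(εσA) = 7480/(1.0·5.67×10⁻⁸·7.660) = 1.722×10¹⁰ K⁴.
T = (1.722×10¹⁰)^(1/4).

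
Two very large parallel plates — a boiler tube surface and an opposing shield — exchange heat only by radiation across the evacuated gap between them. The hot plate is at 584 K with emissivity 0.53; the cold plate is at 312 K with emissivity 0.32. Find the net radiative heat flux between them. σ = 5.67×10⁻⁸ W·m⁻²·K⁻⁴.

q ≈ 1510 W/m²

For two infinite grey parallel plates, q = σ(T₁⁴ − T₂⁴)/(1/ε₁ + 1/ε₂ − 1).
T₁⁴ − T₂⁴ = 1.163×10¹¹ − 9.476×10⁹ = 1.068×10¹¹ K⁴.
1/ε₁ + 1/ε₂ − 1 = 1.887 + 3.125 − 1 = 4.012.
q = 5.67×10⁻⁸ × 1.068×10¹¹ / 4.012.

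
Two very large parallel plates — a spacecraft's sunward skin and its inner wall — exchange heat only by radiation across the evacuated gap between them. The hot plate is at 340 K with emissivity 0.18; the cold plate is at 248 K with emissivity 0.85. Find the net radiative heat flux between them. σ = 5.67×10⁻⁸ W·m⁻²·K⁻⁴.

q ≈ 94.8 W/m²

For two infinite grey parallel plates, q = σ(T₁⁴ − T₂⁴)/(1/ε₁ + 1/ε₂ − 1).
T₁⁴ − T₂⁴ = 1.336×10¹⁰ − 3.783×10⁹ = 9.581×10⁹ K⁴.
1/ε₁ + 1/ε₂ − 1 = 5.556 + 1.176 − 1 = 5.732.
q = 5.67×10⁻⁸ × 9.581×10⁹ / 5.732.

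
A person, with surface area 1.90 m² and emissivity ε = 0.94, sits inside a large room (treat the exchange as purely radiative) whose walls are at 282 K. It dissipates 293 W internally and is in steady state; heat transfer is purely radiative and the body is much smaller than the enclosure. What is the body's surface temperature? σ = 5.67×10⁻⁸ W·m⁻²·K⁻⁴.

For a small grey body in a large enclosure, net radiated power = εσA(T⁴ − T_w⁴).
Steady state: P = εσA(T⁴ − T_w⁴) with A = 1.90 m².
T⁴ = P/(εσA) + T_w⁴ = 293/(0.94·5.67×10⁻⁸·1.900) + (282)⁴
    = 2.893×10⁹ + 6.324×10⁹ = 9.217×10⁹ K⁴.

T ≈ 310 K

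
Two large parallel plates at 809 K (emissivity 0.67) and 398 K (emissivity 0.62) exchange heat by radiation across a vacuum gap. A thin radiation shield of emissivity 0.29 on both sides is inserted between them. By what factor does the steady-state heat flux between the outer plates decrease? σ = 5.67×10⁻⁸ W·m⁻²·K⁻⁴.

Without shield: q₀ = σΔ(T⁴)/(1/ε₁+1/ε₂−1) with denominator 2.105.
With shield the two gaps are in series; the resistances add: (1/ε₁+1/ε_s−1)+(1/ε_s+1/ε₂−1) = 3.941+4.061 = 8.002.
Heat-flux ratio q₀/q = 8.002/2.105.

factor ≈ 3.80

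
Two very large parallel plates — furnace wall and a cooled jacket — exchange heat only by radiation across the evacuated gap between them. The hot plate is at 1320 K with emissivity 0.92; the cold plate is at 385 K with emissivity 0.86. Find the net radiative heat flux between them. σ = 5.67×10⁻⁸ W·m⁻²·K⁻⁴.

For two infinite grey parallel plates, q = σ(T₁⁴ − T₂⁴)/(1/ε₁ + 1/ε₂ − 1).
T₁⁴ − T₂⁴ = 3.036×10¹² − 2.197×10¹⁰ = 3.014×10¹² K⁴.
1/ε₁ + 1/ε₂ − 1 = 1.087 + 1.163 − 1 = 1.250.
q = 5.67×10⁻⁸ × 3.014×10¹² / 1.250.

q ≈ 1.37×10⁵ W/m²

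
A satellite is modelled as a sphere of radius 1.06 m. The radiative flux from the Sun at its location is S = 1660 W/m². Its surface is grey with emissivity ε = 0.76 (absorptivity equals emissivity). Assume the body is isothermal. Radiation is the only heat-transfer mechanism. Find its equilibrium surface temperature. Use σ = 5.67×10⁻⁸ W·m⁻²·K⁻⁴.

T ≈ 292 K

At equilibrium, absorbed power = emitted power.
Absorbing cross-section = πr² = 3.530 m²; emitting surface = 4πr² = 14.12 m² (ratio 4).
εS·A_cross = εσ·A_surf·T⁴  ⇒  T⁴ = S/(4σ)   (ε cancels).
T⁴ = 1660/(4·5.67×10⁻⁸) = 7.319×10⁹ K⁴.
T = (7.319×10⁹)^(1/4).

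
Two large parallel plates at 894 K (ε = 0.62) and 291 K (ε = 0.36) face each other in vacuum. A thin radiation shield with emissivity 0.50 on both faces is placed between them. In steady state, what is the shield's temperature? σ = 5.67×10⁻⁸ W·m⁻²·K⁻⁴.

T_s ≈ 785 K

In steady state the net flux on the hot side equals that on the cold side.
σ(T₁⁴−T_s⁴)/D₁ = σ(T_s⁴−T₂⁴)/D₂, with D₁ = 1/ε₁+1/ε_s−1 = 2.613, D₂ = 1/ε_s+1/ε₂−1 = 3.778.
Solve for T_s⁴: T_s⁴ = (D₂·T₁⁴ + D₁·T₂⁴)/(D₁+D₂) = 3.805×10¹¹ K⁴.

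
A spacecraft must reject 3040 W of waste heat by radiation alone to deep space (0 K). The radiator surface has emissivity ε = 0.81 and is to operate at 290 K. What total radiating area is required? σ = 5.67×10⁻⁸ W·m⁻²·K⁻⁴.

P = εσA T⁴ ⇒ A = P/(εσT⁴).
T⁴ = 7.073×10⁹ K⁴.
A = 3040/(0.81 × 5.67×10⁻⁸ × 7.073×10⁹).

A ≈ 9.36 m²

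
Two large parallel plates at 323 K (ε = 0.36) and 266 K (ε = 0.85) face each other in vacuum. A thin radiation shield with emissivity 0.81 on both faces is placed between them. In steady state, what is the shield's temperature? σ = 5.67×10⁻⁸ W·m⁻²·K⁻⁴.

T_s ≈ 288 K

In steady state the net flux on the hot side equals that on the cold side.
σ(T₁⁴−T_s⁴)/D₁ = σ(T_s⁴−T₂⁴)/D₂, with D₁ = 1/ε₁+1/ε_s−1 = 3.012, D₂ = 1/ε_s+1/ε₂−1 = 1.411.
Solve for T_s⁴: T_s⁴ = (D₂·T₁⁴ + D₁·T₂⁴)/(D₁+D₂) = 6.882×10⁹ K⁴.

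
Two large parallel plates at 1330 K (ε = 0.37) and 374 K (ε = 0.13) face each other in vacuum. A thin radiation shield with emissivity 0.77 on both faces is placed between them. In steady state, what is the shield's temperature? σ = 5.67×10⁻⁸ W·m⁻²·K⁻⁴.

In steady state the net flux on the hot side equals that on the cold side.
σ(T₁⁴−T_s⁴)/D₁ = σ(T_s⁴−T₂⁴)/D₂, with D₁ = 1/ε₁+1/ε_s−1 = 3.001, D₂ = 1/ε_s+1/ε₂−1 = 7.991.
Solve for T_s⁴: T_s⁴ = (D₂·T₁⁴ + D₁·T₂⁴)/(D₁+D₂) = 2.280×10¹² K⁴.

T_s ≈ 1230 K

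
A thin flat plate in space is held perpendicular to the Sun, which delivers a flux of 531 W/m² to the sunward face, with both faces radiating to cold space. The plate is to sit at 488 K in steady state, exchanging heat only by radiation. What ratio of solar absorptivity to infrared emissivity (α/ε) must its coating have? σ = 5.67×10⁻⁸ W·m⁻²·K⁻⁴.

α/ε ≈ 12.1

Balance: αS·A = εσ·2A·T⁴ ⇒ α/ε = 2σT⁴/S.
α/ε = 2·5.67×10⁻⁸·(488)⁴/531 = 2·5.67×10⁻⁸·5.671×10¹⁰/531.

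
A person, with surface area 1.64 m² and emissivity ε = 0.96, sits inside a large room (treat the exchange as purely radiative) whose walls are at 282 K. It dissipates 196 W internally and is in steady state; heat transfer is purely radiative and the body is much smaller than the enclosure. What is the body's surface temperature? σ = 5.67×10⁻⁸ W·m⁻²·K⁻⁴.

T ≈ 304 K

For a small grey body in a large enclosure, net radiated power = εσA(T⁴ − T_w⁴).
Steady state: P = εσA(T⁴ − T_w⁴) with A = 1.64 m².
T⁴ = P/(εσA) + T_w⁴ = 196/(0.96·5.67×10⁻⁸·1.640) + (282)⁴
    = 2.196×10⁹ + 6.324×10⁹ = 8.520×10⁹ K⁴.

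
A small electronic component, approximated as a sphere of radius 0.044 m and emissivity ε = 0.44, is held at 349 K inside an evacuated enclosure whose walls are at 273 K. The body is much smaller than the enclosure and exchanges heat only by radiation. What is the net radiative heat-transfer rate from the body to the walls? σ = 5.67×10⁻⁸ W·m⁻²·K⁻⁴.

P_net ≈ 5.63 W

For a small grey body in a large enclosure: P_net = εσA(T_body⁴ − T_wall⁴).
A = 4πr² = 0.02433 m²; T_body⁴ − T_wall⁴ = 1.484×10¹⁰ − 5.555×10⁹ = 9.281×10⁹ K⁴.
|P_net| = 0.44·5.67×10⁻⁸·0.02433·9.281×10⁹.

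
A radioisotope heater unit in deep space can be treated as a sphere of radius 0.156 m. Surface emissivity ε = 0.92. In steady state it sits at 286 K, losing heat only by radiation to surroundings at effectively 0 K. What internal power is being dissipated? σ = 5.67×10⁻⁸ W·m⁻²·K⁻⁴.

Steady state: P = εσA T⁴.
A = 4πr² = 0.3058 m²; T⁴ = (286)⁴ = 6.691×10⁹ K⁴.
P = 0.92 × 5.67×10⁻⁸ × 0.3058 × 6.691×10⁹.

P ≈ 107 W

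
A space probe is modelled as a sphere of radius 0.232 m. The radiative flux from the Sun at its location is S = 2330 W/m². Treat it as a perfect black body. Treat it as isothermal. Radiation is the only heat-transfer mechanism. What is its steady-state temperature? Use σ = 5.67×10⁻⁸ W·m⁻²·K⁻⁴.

At equilibrium, absorbed power = emitted power.
Absorbing cross-section = πr² = 0.1691 m²; emitting surface = 4πr² = 0.6764 m² (ratio 4).
S·A_cross = εσ·A_surf·T⁴  ⇒  T⁴ = S/(4σ).
T⁴ = 1.00·2330/(4·5.67×10⁻⁸) = 1.027×10¹⁰ K⁴.
T = (1.027×10¹⁰)^(1/4).

T ≈ 318 K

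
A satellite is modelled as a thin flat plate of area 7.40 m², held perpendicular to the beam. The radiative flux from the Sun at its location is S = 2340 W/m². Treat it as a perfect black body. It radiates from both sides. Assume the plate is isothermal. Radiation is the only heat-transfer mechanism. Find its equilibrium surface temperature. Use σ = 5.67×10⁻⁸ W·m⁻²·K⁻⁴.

At equilibrium, absorbed power = emitted power.
Absorbing cross-section = A = 7.400 m²; emitting surface = 2A = 14.80 m² (ratio 2).
S·A_cross = εσ·A_surf·T⁴  ⇒  T⁴ = S/(2σ).
T⁴ = 1.00·2340/(2·5.67×10⁻⁸) = 2.063×10¹⁰ K⁴.
T = (2.063×10¹⁰)^(1/4).

T ≈ 379 K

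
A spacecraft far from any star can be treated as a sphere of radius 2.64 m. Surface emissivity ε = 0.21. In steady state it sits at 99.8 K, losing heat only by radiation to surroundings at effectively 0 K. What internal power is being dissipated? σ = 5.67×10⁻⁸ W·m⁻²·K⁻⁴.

P ≈ 103 W

Steady state: P = εσA T⁴.
A = 4πr² = 87.58 m²; T⁴ = (99.8)⁴ = 9.920×10⁷ K⁴.
P = 0.21 × 5.67×10⁻⁸ × 87.58 × 9.920×10⁷.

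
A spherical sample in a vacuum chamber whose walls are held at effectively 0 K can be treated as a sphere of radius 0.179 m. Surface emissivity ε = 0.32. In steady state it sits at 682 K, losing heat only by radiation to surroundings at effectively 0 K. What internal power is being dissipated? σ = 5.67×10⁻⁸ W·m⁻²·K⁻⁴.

Steady state: P = εσA T⁴.
A = 4πr² = 0.4026 m²; T⁴ = (682)⁴ = 2.163×10¹¹ K⁴.
P = 0.32 × 5.67×10⁻⁸ × 0.4026 × 2.163×10¹¹.

P ≈ 1580 W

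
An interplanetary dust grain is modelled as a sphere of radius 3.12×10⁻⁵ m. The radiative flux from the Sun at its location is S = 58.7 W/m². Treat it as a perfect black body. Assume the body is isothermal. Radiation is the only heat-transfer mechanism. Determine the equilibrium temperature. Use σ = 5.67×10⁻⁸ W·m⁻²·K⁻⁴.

T ≈ 127 K

At equilibrium, absorbed power = emitted power.
Absorbing cross-section = πr² = 3.058×10⁻⁹ m²; emitting surface = 4πr² = 1.223×10⁻⁸ m² (ratio 4).
S·A_cross = εσ·A_surf·T⁴  ⇒  T⁴ = S/(4σ).
T⁴ = 1.00·58.7/(4·5.67×10⁻⁸) = 2.588×10⁸ K⁴.
T = (2.588×10⁸)^(1/4).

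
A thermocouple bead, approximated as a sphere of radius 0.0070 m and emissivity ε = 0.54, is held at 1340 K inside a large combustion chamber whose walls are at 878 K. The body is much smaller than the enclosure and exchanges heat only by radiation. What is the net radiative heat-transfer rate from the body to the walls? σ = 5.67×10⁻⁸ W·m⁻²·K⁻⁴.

For a small grey body in a large enclosure: P_net = εσA(T_body⁴ − T_wall⁴).
A = 4πr² = 6.158×10⁻⁴ m²; T_body⁴ − T_wall⁴ = 3.224×10¹² − 5.943×10¹¹ = 2.630×10¹² K⁴.
|P_net| = 0.54·5.67×10⁻⁸·6.158×10⁻⁴·2.630×10¹².

P_net ≈ 49.6 W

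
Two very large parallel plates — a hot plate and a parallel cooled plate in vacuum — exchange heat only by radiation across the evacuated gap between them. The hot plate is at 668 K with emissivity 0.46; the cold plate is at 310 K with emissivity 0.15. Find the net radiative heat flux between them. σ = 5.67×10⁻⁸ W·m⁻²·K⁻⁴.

For two infinite grey parallel plates, q = σ(T₁⁴ − T₂⁴)/(1/ε₁ + 1/ε₂ − 1).
T₁⁴ − T₂⁴ = 1.991×10¹¹ − 9.235×10⁹ = 1.899×10¹¹ K⁴.
1/ε₁ + 1/ε₂ − 1 = 2.174 + 6.667 − 1 = 7.841.
q = 5.67×10⁻⁸ × 1.899×10¹¹ / 7.841.

q ≈ 1370 W/m²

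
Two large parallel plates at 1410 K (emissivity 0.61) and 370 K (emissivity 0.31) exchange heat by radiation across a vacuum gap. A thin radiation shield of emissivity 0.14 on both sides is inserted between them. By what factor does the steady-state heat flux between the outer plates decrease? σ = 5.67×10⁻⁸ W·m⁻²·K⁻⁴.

Without shield: q₀ = σΔ(T⁴)/(1/ε₁+1/ε₂−1) with denominator 3.865.
With shield the two gaps are in series; the resistances add: (1/ε₁+1/ε_s−1)+(1/ε_s+1/ε₂−1) = 7.782+9.369 = 17.15.
Heat-flux ratio q₀/q = 17.15/3.865.

factor ≈ 4.44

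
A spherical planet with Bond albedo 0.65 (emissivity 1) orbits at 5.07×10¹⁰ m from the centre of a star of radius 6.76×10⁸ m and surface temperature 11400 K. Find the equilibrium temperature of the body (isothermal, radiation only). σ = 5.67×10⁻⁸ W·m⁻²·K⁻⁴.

T ≈ 716 K

The star's surface emits σT_*⁴; at distance d the flux is S = σT_*⁴(R_*/d)².
S = 5.67×10⁻⁸·(11400)⁴·(6.76×10⁸/5.07×10¹⁰)² = 1.702×10⁵ W/m².
For an isothermal sphere T⁴ = (1−a)S/(4σ) = 2.627×10¹¹ K⁴.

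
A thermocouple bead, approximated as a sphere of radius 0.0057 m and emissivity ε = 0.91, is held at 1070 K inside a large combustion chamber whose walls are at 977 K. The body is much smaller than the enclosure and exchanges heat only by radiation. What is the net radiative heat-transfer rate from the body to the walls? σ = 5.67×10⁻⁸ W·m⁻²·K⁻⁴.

P_net ≈ 8.42 W

For a small grey body in a large enclosure: P_net = εσA(T_body⁴ − T_wall⁴).
A = 4πr² = 4.083×10⁻⁴ m²; T_body⁴ − T_wall⁴ = 1.311×10¹² − 9.111×10¹¹ = 3.997×10¹¹ K⁴.
|P_net| = 0.91·5.67×10⁻⁸·4.083×10⁻⁴·3.997×10¹¹.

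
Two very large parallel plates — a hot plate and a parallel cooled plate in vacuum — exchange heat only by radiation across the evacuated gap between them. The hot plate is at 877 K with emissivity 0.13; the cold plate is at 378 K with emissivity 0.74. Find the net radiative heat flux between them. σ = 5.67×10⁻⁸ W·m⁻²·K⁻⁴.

For two infinite grey parallel plates, q = σ(T₁⁴ − T₂⁴)/(1/ε₁ + 1/ε₂ − 1).
T₁⁴ − T₂⁴ = 5.916×10¹¹ − 2.042×10¹⁰ = 5.711×10¹¹ K⁴.
1/ε₁ + 1/ε₂ − 1 = 7.692 + 1.351 − 1 = 8.044.
q = 5.67×10⁻⁸ × 5.711×10¹¹ / 8.044.

q ≈ 4030 W/m²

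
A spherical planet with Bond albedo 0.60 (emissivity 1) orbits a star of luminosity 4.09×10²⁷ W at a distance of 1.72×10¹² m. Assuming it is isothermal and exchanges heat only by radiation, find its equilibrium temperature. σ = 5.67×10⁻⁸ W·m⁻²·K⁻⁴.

First find the stellar flux at distance d: S = L/(4πd²) = 4.09×10²⁷/(4π·(1.72×10¹²)²) = 110.0 W/m².
For an isothermal sphere, absorbed (1−a)S·πr² = emitted σ·4πr²·T⁴, so T⁴ = (1−a)S/(4σ).
T⁴ = 0.400·110.0/(4·5.67×10⁻⁸) = 1.940×10⁸ K⁴.

T ≈ 118 K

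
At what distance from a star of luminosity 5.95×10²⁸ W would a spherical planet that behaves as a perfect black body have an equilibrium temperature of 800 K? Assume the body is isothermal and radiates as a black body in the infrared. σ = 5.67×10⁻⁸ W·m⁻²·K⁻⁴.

d ≈ 2.26×10¹¹ m

For an isothermal black-emitting sphere, (1−a)S·πr² = σ·4πr²·T⁴ ⇒ S = 4σT⁴/(1−a).
S = 4·5.67×10⁻⁸·(800)⁴/1.00 = 92900 W/m².
Flux falls as S = L/(4πd²), so d = √(L/(4πS)) = √(5.95×10²⁸/(4π·92900)).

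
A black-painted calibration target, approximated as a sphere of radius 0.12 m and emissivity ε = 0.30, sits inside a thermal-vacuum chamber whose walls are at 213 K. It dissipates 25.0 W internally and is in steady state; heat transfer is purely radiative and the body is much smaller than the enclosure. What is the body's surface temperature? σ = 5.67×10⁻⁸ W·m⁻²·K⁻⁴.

T ≈ 318 K

For a small grey body in a large enclosure, net radiated power = εσA(T⁴ − T_w⁴).
Steady state: P = εσA(T⁴ − T_w⁴) with A = 4πr² = 0.1810 m².
T⁴ = P/(εσA) + T_w⁴ = 25.0/(0.30·5.67×10⁻⁸·0.1810) + (213)⁴
    = 8.122×10⁹ + 2.058×10⁹ = 1.018×10¹⁰ K⁴.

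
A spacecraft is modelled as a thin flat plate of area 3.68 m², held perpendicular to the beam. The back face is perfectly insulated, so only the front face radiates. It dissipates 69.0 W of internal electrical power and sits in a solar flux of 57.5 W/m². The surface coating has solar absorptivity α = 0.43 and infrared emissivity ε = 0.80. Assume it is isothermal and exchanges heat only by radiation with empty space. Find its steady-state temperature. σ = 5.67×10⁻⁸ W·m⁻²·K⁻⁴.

At steady state, absorbed solar power + internal power = radiated power.
Absorbed: α·S·A_cross = 0.43·57.5·3.680 = 90.99 W (cross-section A).
Total input = 90.99 + 69.0 = 160.0 W.
Radiated: εσ·A_surf·T⁴ with A_surf = A = 3.680 m².
T⁴ = 160.0/(0.80·5.67×10⁻⁸·3.680) = 9.584×10⁸ K⁴.

T ≈ 176 K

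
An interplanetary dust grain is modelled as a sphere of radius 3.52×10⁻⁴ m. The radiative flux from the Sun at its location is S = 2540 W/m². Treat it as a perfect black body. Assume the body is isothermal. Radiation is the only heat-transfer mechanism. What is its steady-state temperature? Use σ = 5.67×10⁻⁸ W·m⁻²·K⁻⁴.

At equilibrium, absorbed power = emitted power.
Absorbing cross-section = πr² = 3.893×10⁻⁷ m²; emitting surface = 4πr² = 1.557×10⁻⁶ m² (ratio 4).
S·A_cross = εσ·A_surf·T⁴  ⇒  T⁴ = S/(4σ).
T⁴ = 1.00·2540/(4·5.67×10⁻⁸) = 1.120×10¹⁰ K⁴.
T = (1.120×10¹⁰)^(1/4).

T ≈ 325 K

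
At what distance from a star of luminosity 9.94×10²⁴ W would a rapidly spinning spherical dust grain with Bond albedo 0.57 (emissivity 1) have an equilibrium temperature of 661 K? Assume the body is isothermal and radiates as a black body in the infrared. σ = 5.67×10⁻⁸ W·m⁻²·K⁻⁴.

For an isothermal black-emitting sphere, (1−a)S·πr² = σ·4πr²·T⁴ ⇒ S = 4σT⁴/(1−a).
S = 4·5.67×10⁻⁸·(661)⁴/0.430 = 1.007×10⁵ W/m².
Flux falls as S = L/(4πd²), so d = √(L/(4πS)) = √(9.94×10²⁴/(4π·1.007×10⁵)).

d ≈ 2.80×10⁹ m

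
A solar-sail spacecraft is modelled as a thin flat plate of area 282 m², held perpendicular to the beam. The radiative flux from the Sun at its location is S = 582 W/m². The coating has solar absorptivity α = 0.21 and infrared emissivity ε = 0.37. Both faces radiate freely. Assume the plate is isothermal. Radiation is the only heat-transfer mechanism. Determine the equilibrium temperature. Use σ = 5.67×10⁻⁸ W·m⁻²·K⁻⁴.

T ≈ 232 K

At equilibrium, absorbed power = emitted power.
Absorbing cross-section = A = 282.0 m²; emitting surface = 2A = 564.0 m² (ratio 2).
αS·A_cross = εσ·A_surf·T⁴  ⇒  T⁴ = αS/(ε·2σ).
T⁴ = 0.210·582/(0.37·2·5.67×10⁻⁸) = 2.913×10⁹ K⁴.
T = (2.913×10⁹)^(1/4).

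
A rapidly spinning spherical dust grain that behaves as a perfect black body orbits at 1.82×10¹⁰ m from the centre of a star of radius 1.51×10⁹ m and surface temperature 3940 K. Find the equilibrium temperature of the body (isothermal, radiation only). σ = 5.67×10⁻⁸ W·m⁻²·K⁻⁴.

T ≈ 802 K

The star's surface emits σT_*⁴; at distance d the flux is S = σT_*⁴(R_*/d)².
S = 5.67×10⁻⁸·(3940)⁴·(1.51×10⁹/1.82×10¹⁰)² = 94050 W/m².
For an isothermal sphere T⁴ = (1−a)S/(4σ) = 4.147×10¹¹ K⁴.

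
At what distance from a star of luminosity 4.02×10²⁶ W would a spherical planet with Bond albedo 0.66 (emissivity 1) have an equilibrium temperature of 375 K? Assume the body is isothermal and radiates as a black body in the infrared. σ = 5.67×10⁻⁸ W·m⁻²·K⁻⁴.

d ≈ 4.92×10¹⁰ m

For an isothermal black-emitting sphere, (1−a)S·πr² = σ·4πr²·T⁴ ⇒ S = 4σT⁴/(1−a).
S = 4·5.67×10⁻⁸·(375)⁴/0.340 = 13190 W/m².
Flux falls as S = L/(4πd²), so d = √(L/(4πS)) = √(4.02×10²⁶/(4π·13190)).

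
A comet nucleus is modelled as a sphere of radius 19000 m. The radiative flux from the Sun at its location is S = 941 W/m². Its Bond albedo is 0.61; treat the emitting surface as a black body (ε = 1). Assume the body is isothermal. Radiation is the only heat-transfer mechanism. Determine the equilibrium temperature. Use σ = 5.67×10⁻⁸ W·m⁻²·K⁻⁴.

T ≈ 201 K

At equilibrium, absorbed power = emitted power.
Absorbing cross-section = πr² = 1.134×10⁹ m²; emitting surface = 4πr² = 4.536×10⁹ m² (ratio 4).
(1−a)S·A_cross = εσ·A_surf·T⁴  ⇒  T⁴ = (1−a)S/(4σ).
T⁴ = 0.390·941/(4·5.67×10⁻⁸) = 1.618×10⁹ K⁴.
T = (1.618×10⁹)^(1/4).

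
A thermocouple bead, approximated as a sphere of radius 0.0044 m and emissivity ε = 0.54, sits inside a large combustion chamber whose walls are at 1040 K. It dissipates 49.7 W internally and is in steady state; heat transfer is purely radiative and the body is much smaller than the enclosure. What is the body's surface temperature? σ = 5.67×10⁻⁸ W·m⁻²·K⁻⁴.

T ≈ 1670 K

For a small grey body in a large enclosure, net radiated power = εσA(T⁴ − T_w⁴).
Steady state: P = εσA(T⁴ − T_w⁴) with A = 4πr² = 2.433×10⁻⁴ m².
T⁴ = P/(εσA) + T_w⁴ = 49.7/(0.54·5.67×10⁻⁸·2.433×10⁻⁴) + (1040)⁴
    = 6.672×10¹² + 1.170×10¹² = 7.842×10¹² K⁴.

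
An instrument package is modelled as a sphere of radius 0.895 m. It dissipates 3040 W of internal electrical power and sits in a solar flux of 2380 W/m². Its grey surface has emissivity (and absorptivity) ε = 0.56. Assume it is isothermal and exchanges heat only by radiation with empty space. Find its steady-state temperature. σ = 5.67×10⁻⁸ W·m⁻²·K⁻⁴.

At steady state, absorbed solar power + internal power = radiated power.
Absorbed: α·S·A_cross = 0.56·2380·2.516 = 3354 W (cross-section πr²).
Total input = 3354 + 3040 = 6394 W.
Radiated: εσ·A_surf·T⁴ with A_surf = 4πr² = 10.07 m².
T⁴ = 6394/(0.56·5.67×10⁻⁸·10.07) = 2.001×10¹⁰ K⁴.

T ≈ 376 K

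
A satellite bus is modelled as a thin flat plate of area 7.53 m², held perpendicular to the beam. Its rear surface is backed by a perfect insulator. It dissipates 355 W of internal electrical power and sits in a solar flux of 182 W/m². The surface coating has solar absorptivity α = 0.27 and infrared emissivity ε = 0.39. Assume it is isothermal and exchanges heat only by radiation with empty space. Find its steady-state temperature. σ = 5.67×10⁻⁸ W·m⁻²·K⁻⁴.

T ≈ 257 K

At steady state, absorbed solar power + internal power = radiated power.
Absorbed: α·S·A_cross = 0.27·182·7.530 = 370.0 W (cross-section A).
Total input = 370.0 + 355 = 725.0 W.
Radiated: εσ·A_surf·T⁴ with A_surf = A = 7.530 m².
T⁴ = 725.0/(0.39·5.67×10⁻⁸·7.530) = 4.354×10⁹ K⁴.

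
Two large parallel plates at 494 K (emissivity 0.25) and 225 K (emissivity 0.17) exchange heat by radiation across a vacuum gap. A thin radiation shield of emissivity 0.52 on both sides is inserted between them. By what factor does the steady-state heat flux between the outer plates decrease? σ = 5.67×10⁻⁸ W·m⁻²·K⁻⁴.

factor ≈ 1.32

Without shield: q₀ = σΔ(T⁴)/(1/ε₁+1/ε₂−1) with denominator 8.882.
With shield the two gaps are in series; the resistances add: (1/ε₁+1/ε_s−1)+(1/ε_s+1/ε₂−1) = 4.923+6.805 = 11.73.
Heat-flux ratio q₀/q = 11.73/8.882.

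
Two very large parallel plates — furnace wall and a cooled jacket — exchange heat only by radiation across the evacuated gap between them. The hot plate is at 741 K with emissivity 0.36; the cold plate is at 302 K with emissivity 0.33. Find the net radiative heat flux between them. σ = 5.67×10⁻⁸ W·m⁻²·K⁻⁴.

For two infinite grey parallel plates, q = σ(T₁⁴ − T₂⁴)/(1/ε₁ + 1/ε₂ − 1).
T₁⁴ − T₂⁴ = 3.015×10¹¹ − 8.318×10⁹ = 2.932×10¹¹ K⁴.
1/ε₁ + 1/ε₂ − 1 = 2.778 + 3.030 − 1 = 4.808.
q = 5.67×10⁻⁸ × 2.932×10¹¹ / 4.808.

q ≈ 3460 W/m²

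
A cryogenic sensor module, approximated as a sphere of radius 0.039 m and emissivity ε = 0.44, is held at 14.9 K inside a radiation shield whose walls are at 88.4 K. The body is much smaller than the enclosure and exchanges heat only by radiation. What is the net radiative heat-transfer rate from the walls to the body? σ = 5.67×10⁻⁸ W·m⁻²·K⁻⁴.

P_net ≈ 0.0291 W

For a small grey body in a large enclosure: P_net = εσA(T_body⁴ − T_wall⁴).
A = 4πr² = 0.01911 m²; T_body⁴ − T_wall⁴ = 49290 − 6.107×10⁷ = -6.102×10⁷ K⁴.
|P_net| = 0.44·5.67×10⁻⁸·0.01911·6.102×10⁷.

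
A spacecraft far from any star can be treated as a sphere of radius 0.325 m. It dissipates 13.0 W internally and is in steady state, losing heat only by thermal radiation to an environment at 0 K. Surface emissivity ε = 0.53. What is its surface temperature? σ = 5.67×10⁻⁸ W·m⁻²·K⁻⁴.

T ≈ 134 K

Steady state: internal power = radiated power, P = εσA T⁴.
Radiating area A = 4πr² = 1.327 m².
T⁴ = P/(εσA) = 13.0/(0.53·5.67×10⁻⁸·1.327) = 3.259×10⁸ K⁴.
T = (3.259×10⁸)^(1/4).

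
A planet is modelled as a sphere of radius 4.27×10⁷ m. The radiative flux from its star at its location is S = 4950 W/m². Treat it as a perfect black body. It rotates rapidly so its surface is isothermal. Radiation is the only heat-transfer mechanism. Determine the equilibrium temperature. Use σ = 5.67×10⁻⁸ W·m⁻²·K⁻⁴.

At equilibrium, absorbed power = emitted power.
Absorbing cross-section = πr² = 5.728×10¹⁵ m²; emitting surface = 4πr² = 2.291×10¹⁶ m² (ratio 4).
S·A_cross = εσ·A_surf·T⁴  ⇒  T⁴ = S/(4σ).
T⁴ = 1.00·4950/(4·5.67×10⁻⁸) = 2.183×10¹⁰ K⁴.
T = (2.183×10¹⁰)^(1/4).

T ≈ 384 K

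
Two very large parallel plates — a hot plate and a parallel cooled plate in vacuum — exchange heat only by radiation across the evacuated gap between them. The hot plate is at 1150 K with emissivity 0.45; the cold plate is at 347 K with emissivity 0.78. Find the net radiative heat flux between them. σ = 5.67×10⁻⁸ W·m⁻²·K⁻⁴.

q ≈ 39300 W/m²

For two infinite grey parallel plates, q = σ(T₁⁴ − T₂⁴)/(1/ε₁ + 1/ε₂ − 1).
T₁⁴ − T₂⁴ = 1.749×10¹² − 1.450×10¹⁰ = 1.735×10¹² K⁴.
1/ε₁ + 1/ε₂ − 1 = 2.222 + 1.282 − 1 = 2.504.
q = 5.67×10⁻⁸ × 1.735×10¹² / 2.504.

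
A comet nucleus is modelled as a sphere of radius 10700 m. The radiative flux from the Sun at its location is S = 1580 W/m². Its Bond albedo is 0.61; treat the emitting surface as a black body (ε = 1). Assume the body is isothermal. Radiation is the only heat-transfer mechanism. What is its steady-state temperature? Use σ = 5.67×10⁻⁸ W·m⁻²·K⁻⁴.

T ≈ 228 K

At equilibrium, absorbed power = emitted power.
Absorbing cross-section = πr² = 3.597×10⁸ m²; emitting surface = 4πr² = 1.439×10⁹ m² (ratio 4).
(1−a)S·A_cross = εσ·A_surf·T⁴  ⇒  T⁴ = (1−a)S/(4σ).
T⁴ = 0.390·1580/(4·5.67×10⁻⁸) = 2.717×10⁹ K⁴.
T = (2.717×10⁹)^(1/4).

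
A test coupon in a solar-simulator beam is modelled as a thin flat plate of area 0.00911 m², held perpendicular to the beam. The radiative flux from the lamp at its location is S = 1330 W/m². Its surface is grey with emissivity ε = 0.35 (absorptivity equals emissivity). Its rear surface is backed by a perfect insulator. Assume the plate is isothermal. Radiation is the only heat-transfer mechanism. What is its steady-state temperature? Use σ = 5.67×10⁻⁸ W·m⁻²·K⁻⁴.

T ≈ 391 K

At equilibrium, absorbed power = emitted power.
Absorbing cross-section = A = 0.009110 m²; emitting surface = A = 0.009110 m² (ratio 1).
εS·A_cross = εσ·A_surf·T⁴  ⇒  T⁴ = S/(1σ)   (ε cancels).
T⁴ = 1330/(1·5.67×10⁻⁸) = 2.346×10¹⁰ K⁴.
T = (2.346×10¹⁰)^(1/4).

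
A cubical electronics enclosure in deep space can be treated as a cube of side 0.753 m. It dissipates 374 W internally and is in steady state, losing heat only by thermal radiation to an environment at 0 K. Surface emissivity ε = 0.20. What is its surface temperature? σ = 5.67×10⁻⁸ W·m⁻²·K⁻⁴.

Steady state: internal power = radiated power, P = εσA T⁴.
Radiating area A = 6L² = 3.402 m².
T⁴ = P/(εσA) = 374/(0.20·5.67×10⁻⁸·3.402) = 9.694×10⁹ K⁴.
T = (9.694×10⁹)^(1/4).

T ≈ 314 K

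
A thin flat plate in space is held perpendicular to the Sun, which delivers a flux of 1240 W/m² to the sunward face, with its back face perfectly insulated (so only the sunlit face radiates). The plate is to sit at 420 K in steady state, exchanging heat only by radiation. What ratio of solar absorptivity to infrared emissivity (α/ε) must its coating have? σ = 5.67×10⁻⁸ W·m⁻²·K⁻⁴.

Balance: αS·A = εσ·1A·T⁴ ⇒ α/ε = σT⁴/S.
α/ε = 5.67×10⁻⁸·(420)⁴/1240 = 5.67×10⁻⁸·3.112×10¹⁰/1240.

α/ε ≈ 1.42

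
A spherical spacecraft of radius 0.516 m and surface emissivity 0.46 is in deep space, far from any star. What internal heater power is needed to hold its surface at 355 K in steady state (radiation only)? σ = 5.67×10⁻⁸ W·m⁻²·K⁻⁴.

P ≈ 1390 W

P = εσ·4πr²·T⁴.
4πr² = 3.346 m²; T⁴ = 1.588×10¹⁰ K⁴.
P = 0.46·5.67×10⁻⁸·3.346·1.588×10¹⁰.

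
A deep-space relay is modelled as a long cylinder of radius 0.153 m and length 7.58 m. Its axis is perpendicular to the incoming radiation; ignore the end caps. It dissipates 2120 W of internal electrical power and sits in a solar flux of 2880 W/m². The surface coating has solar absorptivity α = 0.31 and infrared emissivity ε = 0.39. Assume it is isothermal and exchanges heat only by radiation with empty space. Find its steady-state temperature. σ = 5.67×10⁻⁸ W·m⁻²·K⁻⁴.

At steady state, absorbed solar power + internal power = radiated power.
Absorbed: α·S·A_cross = 0.31·2880·2.319 = 2071 W (cross-section 2rL).
Total input = 2071 + 2120 = 4191 W.
Radiated: εσ·A_surf·T⁴ with A_surf = 2πrL = 7.287 m².
T⁴ = 4191/(0.39·5.67×10⁻⁸·7.287) = 2.601×10¹⁰ K⁴.

T ≈ 402 K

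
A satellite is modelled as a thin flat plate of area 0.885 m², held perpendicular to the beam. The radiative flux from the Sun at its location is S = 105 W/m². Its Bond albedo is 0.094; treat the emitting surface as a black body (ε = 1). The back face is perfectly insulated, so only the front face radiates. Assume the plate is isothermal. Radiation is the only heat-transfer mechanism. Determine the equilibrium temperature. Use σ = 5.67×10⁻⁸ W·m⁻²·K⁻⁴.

At equilibrium, absorbed power = emitted power.
Absorbing cross-section = A = 0.8850 m²; emitting surface = A = 0.8850 m² (ratio 1).
(1−a)S·A_cross = εσ·A_surf·T⁴  ⇒  T⁴ = (1−a)S/(1σ).
T⁴ = 0.906·105/(1·5.67×10⁻⁸) = 1.678×10⁹ K⁴.
T = (1.678×10⁹)^(1/4).

T ≈ 202 K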